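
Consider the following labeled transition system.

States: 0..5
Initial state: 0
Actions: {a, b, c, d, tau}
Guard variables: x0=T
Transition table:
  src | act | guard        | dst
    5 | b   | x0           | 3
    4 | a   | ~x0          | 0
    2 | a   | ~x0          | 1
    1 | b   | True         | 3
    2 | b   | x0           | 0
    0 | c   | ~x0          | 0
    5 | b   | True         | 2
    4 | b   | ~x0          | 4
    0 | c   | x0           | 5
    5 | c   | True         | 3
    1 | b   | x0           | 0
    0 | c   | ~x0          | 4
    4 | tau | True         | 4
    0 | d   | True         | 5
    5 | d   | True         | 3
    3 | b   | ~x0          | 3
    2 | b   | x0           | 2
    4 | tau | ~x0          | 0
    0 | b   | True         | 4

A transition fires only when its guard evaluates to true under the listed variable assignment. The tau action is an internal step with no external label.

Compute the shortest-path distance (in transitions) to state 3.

Answer: 2

Analysis:
Layered search for 3:
  L0 = {0}
  L1 = {4,5}
  L2 = {2,3}
depth(3)=2, e.g. c·b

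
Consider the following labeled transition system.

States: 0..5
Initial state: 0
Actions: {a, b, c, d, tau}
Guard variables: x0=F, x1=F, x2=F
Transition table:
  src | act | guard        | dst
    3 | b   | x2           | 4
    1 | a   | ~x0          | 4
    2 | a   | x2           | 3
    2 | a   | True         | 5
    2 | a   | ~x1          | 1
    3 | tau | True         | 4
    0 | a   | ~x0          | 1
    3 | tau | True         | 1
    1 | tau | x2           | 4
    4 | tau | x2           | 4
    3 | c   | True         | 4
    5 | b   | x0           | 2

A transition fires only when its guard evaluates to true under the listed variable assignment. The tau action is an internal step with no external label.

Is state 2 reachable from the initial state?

7 transition(s) survive guard evaluation.
L0 = {0}
L1 = {1}  total {0,1}
L2 = {4}  total {0,1,4}
R = {0,1,4}

Answer: UNREACHABLE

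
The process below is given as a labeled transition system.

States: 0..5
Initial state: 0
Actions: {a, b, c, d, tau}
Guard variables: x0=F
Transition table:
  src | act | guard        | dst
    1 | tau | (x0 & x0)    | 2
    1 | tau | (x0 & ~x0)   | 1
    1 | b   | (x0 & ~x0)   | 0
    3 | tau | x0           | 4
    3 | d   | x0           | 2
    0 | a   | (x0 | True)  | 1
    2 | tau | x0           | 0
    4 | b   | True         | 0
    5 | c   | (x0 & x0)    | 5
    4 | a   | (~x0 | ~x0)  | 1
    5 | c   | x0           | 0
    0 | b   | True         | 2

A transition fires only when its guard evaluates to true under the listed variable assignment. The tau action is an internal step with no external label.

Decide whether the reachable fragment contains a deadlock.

Answer: DEADLOCK at state 1

Analysis:
Reach set: {0,1,2}
  0: a→1  b→2  [2 exit(s)]
  1: ∅  [no exit]
  2: ∅  [no exit]
witness 1: a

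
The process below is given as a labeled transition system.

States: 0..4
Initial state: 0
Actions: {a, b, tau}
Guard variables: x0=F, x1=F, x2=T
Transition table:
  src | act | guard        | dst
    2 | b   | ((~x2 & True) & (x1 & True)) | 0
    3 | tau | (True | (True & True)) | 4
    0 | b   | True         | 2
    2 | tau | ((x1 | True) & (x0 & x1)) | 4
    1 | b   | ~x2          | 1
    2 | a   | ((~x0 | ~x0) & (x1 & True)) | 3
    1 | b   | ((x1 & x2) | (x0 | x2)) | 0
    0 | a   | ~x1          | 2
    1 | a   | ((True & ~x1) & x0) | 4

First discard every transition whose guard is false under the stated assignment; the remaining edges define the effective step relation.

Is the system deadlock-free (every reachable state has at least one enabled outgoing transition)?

Answer: DEADLOCK at state 2

Trace:
Reachable = {0,2}
  0: a→2  b→2  [2 exit(s)]
  2: ∅  [deadlock]
Path to 2: b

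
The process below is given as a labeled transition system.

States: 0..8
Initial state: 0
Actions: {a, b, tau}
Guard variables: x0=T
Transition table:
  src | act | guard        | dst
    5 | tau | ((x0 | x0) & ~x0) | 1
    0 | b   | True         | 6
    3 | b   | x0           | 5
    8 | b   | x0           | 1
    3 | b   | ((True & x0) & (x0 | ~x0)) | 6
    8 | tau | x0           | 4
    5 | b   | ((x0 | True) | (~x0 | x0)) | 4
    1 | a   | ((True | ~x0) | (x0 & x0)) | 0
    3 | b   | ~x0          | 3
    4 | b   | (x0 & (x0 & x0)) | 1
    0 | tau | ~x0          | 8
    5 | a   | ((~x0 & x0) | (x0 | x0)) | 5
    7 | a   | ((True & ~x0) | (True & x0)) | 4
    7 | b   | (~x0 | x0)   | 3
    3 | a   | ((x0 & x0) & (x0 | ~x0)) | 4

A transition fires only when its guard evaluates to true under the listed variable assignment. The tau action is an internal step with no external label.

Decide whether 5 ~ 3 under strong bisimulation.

Refine partition for ~:
  P[0] = {{0,1,2,3,4,5,6,7,8}}
  P[1] = {{0,4},{1},{2,6},{3,5,7},{8}}
  P[2] = {{0},{1},{2,6},{3},{4},{5},{7},{8}}
8 equivalence class(es) (converged in 3)
class of 5: {5}; class of 3: {3}

Answer: NOT BISIMILAR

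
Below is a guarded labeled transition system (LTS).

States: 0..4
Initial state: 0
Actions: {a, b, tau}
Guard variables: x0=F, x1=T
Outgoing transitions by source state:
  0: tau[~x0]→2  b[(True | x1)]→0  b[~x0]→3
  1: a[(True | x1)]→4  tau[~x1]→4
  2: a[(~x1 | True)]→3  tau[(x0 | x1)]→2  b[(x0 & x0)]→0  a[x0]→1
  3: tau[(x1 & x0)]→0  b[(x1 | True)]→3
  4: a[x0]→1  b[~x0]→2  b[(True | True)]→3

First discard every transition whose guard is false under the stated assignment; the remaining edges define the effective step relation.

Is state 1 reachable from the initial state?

Guard filter leaves 9 enabled edge(s).
depth 0: {0}
depth 1: {2,3}  now seen {0,2,3}
Reachable = {0,2,3}

Answer: UNREACHABLE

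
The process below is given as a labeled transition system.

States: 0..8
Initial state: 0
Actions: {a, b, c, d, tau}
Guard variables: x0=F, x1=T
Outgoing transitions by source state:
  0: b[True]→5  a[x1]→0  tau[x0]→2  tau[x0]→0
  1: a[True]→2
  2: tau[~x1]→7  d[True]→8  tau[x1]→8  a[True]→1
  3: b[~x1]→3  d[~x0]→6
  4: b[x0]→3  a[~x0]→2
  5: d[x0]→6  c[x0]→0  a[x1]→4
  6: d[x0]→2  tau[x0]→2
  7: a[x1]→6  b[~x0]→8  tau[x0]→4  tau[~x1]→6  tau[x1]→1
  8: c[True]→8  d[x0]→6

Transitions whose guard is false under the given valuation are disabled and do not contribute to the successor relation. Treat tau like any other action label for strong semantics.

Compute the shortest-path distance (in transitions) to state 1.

BFS to 1:
  depth 0: {0}
  depth 1: {5}
  depth 2: {4}
  depth 3: {2}
  depth 4: {1,8}
1 enters at depth 4; path b·a·a·a

Answer: 4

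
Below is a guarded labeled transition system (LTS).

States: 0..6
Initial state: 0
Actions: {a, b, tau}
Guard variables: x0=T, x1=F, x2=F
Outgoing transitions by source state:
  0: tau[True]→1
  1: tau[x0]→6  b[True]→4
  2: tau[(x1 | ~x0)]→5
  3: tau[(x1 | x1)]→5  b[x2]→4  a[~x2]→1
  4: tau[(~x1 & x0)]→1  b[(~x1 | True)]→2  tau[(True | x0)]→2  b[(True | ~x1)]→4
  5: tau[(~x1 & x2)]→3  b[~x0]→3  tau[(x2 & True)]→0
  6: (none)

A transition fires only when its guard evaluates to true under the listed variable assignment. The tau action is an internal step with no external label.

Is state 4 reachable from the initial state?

Answer: REACHABLE

Analysis:
Guard filter leaves 8 enabled edge(s).
Layer 0: {0}
Layer 1: {1}  cumulative {0,1}
Layer 2: {4,6}  cumulative {0,1,4,6}
Layer 3: {2}  cumulative {0,1,2,4,6}
Reachable = {0,1,2,4,6}
witness 4: tau·b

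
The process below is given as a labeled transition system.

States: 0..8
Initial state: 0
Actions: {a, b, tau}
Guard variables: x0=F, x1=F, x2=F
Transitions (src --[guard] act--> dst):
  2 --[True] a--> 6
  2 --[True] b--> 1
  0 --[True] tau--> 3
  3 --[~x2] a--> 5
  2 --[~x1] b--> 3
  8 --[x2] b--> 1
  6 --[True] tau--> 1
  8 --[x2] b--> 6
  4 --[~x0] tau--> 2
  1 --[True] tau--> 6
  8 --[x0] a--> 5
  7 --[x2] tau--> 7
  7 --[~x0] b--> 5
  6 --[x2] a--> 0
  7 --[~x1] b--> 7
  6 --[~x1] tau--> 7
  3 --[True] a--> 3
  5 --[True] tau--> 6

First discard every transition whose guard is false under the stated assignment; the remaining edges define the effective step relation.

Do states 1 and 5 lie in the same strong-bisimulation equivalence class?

Answer: BISIMILAR

Analysis:
Compute ~ classes (split until stable):
  round 0: {{0,1,2,3,4,5,6,7,8}}
  round 1: {{0,1,4,5,6},{2},{3},{7},{8}}
  round 2: {{0},{1,5},{2},{3},{4},{6},{7},{8}}
stable after 3 split(s): 8 block(s)
class of 1: {1,5}; class of 5: {1,5}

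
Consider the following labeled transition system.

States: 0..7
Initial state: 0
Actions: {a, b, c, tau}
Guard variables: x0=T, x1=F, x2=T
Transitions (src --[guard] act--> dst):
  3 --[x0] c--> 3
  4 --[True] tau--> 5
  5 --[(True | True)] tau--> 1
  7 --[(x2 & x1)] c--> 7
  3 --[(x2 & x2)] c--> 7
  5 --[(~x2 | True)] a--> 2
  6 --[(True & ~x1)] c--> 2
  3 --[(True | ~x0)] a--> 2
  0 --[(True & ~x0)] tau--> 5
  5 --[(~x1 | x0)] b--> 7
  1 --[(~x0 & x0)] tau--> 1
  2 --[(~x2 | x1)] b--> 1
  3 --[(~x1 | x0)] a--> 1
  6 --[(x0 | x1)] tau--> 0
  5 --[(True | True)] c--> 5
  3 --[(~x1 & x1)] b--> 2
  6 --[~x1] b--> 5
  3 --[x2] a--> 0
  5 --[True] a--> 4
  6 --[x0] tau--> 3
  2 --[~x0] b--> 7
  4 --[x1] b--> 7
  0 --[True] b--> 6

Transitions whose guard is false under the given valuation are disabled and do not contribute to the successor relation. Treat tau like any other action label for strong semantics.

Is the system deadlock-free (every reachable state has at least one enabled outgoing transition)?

Answer: DEADLOCK at state 1

Trace:
Reachable = {0,1,2,3,4,5,6,7}
  0: b→6  [1 out]
  1: ∅  [deadlock]
  2: ∅  [deadlock]
  3: a→0  a→1  a→2  c→3  c→7  [5 out]
  4: tau→5  [1 out]
  5: a→2  a→4  b→7  c→5  tau→1  [5 out]
  6: b→5  c→2  tau→0  tau→3  [4 out]
  7: ∅  [deadlock]
Path to 1: b·tau·a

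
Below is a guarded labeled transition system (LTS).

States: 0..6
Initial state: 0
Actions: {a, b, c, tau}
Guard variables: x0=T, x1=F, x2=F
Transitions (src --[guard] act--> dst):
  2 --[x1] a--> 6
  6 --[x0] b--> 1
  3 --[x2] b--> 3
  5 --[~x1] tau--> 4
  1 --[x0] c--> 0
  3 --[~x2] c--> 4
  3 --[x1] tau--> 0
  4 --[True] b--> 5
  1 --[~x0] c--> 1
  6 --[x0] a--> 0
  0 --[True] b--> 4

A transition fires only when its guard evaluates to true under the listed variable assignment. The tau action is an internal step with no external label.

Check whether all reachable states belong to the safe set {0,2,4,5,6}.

Safe = {0,2,4,5,6}
Reach set: {0,4,5}
  0: ok
  4: ok
  5: ok

Answer: INVARIANT HOLDS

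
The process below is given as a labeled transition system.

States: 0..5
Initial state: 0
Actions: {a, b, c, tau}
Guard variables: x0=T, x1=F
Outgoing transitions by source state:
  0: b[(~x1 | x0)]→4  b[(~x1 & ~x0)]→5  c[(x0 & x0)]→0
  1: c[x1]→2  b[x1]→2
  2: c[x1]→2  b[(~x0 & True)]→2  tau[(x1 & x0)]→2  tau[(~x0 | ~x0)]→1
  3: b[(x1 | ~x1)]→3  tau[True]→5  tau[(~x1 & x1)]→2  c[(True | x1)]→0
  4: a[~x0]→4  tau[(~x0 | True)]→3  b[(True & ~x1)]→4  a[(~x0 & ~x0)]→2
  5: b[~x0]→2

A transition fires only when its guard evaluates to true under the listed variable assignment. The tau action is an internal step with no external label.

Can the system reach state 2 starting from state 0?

7 transition(s) survive guard evaluation.
depth 0: {0}
depth 1: {4}  cumulative {0,4}
depth 2: {3}  cumulative {0,3,4}
depth 3: {5}  cumulative {0,3,4,5}
R = {0,3,4,5}

Answer: UNREACHABLE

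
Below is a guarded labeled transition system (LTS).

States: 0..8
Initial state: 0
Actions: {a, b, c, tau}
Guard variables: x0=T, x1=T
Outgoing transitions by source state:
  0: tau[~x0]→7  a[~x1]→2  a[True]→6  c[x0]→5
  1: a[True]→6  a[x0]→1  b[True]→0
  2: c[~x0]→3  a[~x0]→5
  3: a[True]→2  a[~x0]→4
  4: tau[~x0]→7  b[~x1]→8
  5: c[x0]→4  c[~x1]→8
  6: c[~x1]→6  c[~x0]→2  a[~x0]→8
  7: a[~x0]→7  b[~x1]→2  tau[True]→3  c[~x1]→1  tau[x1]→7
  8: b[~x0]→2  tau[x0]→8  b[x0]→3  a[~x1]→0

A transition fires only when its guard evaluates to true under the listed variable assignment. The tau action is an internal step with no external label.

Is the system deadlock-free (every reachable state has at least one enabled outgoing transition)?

R = {0,4,5,6}
  0: a→6  c→5  [2 out]
  4: ∅  [no exit]
  5: c→4  [1 out]
  6: ∅  [no exit]
trace reaching 4: c·c

Answer: DEADLOCK at state 4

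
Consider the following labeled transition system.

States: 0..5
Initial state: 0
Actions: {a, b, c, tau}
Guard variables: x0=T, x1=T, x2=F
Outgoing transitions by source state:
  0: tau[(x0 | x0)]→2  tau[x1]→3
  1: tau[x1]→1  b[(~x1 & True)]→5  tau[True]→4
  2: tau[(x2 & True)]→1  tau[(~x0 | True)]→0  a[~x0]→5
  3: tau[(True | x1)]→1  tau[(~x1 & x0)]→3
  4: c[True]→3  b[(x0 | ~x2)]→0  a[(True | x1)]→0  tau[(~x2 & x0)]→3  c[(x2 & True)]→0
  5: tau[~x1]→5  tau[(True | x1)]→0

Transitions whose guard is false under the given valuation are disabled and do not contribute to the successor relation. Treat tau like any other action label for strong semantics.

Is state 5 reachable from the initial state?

Answer: UNREACHABLE

Analysis:
11 transition(s) survive guard evaluation.
depth 0: {0}
depth 1: {2,3}  total {0,2,3}
depth 2: {1}  total {0,1,2,3}
depth 3: {4}  total {0,1,2,3,4}
Reachable = {0,1,2,3,4}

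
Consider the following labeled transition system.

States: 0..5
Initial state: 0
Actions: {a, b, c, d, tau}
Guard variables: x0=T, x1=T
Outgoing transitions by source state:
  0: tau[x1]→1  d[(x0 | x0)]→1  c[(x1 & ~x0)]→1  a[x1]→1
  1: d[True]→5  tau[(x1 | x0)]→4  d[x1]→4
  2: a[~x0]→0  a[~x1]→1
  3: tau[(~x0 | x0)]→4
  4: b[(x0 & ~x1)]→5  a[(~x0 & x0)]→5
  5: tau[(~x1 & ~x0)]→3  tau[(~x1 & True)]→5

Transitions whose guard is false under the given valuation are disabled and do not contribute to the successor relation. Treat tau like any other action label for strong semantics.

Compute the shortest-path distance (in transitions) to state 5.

Layered search for 5:
  depth 0: {0}
  depth 1: {1}
  depth 2: {4,5}
5 enters at depth 2; path a·d

Answer: 2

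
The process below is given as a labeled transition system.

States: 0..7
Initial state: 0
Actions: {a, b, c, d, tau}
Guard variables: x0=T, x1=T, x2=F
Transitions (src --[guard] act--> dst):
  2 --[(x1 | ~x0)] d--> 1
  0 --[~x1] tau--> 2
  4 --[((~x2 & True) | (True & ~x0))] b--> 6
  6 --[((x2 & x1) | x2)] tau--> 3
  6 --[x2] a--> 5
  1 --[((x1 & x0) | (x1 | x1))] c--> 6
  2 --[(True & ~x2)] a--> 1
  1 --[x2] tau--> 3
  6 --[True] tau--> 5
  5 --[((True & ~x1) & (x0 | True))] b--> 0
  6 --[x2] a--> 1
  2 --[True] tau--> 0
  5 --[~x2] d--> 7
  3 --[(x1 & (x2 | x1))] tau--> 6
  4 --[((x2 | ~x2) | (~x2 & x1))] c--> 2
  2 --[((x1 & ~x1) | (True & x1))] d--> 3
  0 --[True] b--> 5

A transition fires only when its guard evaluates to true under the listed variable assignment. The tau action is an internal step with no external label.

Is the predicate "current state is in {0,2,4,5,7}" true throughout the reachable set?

Answer: INVARIANT HOLDS

Analysis:
Inv-set: {0,2,4,5,7}
R = {0,5,7}
  0: ✓
  5: ✓
  7: ✓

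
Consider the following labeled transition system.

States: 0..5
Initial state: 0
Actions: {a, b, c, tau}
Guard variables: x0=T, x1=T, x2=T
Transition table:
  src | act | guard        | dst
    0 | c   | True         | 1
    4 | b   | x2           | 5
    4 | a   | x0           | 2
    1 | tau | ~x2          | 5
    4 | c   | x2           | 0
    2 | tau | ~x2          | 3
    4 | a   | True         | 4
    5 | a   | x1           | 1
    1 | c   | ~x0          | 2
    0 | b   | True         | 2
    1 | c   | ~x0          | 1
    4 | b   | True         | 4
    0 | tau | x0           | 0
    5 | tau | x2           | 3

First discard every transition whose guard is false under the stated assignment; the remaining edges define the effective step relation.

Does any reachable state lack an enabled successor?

Answer: DEADLOCK at state 1

Analysis:
Reach set: {0,1,2}
  0: b→2  c→1  tau→0  [3 exit(s)]
  1: ∅  [no exit]
  2: ∅  [no exit]
Path to 1: c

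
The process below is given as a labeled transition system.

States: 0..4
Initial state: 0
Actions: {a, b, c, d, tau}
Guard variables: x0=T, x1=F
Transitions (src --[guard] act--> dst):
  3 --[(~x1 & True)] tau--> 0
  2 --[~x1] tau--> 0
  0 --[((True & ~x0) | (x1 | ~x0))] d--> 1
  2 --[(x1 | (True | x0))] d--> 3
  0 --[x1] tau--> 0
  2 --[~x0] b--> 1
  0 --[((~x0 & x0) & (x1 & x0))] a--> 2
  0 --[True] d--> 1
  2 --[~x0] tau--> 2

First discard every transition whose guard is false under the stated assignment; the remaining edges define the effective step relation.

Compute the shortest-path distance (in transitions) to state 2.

Answer: UNREACHABLE

Analysis:
Layered search for 2:
  Layer 0: {0}
  Layer 1: {1}
2 never appears.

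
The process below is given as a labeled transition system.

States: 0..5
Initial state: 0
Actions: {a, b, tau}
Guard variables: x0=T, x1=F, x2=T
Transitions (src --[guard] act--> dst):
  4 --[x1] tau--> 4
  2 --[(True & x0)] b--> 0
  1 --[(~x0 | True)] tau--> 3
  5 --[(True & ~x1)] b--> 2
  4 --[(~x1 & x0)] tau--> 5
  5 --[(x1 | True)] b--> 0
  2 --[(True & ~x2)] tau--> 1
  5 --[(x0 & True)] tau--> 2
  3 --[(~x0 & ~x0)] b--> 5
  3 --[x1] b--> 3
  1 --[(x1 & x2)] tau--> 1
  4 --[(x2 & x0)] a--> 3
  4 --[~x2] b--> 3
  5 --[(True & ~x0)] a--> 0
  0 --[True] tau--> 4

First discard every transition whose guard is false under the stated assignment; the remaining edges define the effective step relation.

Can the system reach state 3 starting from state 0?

After dropping false guards: 8 live edges.
depth 0: {0}
depth 1: {4}  cumulative {0,4}
depth 2: {3,5}  cumulative {0,3,4,5}
depth 3: {2}  cumulative {0,2,3,4,5}
Reach set: {0,2,3,4,5}
trace reaching 3: tau·a

Answer: REACHABLE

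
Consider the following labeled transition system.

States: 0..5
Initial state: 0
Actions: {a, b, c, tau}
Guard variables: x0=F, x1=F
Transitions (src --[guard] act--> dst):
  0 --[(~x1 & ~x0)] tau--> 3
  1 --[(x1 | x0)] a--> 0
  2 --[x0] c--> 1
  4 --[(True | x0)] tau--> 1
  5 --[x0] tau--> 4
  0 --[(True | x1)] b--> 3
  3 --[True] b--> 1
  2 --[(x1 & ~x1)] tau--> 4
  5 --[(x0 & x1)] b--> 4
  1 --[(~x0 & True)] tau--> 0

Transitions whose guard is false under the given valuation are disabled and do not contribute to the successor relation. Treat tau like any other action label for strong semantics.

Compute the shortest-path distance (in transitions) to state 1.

Answer: 2

Analysis:
Layered search for 1:
  depth 0: {0}
  depth 1: {3}
  depth 2: {1}
depth(1)=2, e.g. b·b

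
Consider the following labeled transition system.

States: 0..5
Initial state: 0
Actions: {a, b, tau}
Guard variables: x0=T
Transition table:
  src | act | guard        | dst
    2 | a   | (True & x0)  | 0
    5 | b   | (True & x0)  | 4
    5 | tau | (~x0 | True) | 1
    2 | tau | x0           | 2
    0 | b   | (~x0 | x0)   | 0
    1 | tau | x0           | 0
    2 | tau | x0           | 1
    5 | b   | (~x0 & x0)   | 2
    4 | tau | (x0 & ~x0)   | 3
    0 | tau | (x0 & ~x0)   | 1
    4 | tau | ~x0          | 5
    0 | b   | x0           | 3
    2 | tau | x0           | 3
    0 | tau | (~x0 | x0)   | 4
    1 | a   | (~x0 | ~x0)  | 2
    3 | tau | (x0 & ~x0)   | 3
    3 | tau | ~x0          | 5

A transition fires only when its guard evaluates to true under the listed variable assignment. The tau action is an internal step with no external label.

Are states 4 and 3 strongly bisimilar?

Bisimulation quotient by refinement:
  round 0: {{0,1,2,3,4,5}}
  round 1: {{0,5},{1},{2},{3,4}}
  round 2: {{0},{1},{2},{3,4},{5}}
Fixed point at round 3; 5 class(es).
class of 4: {3,4}; class of 3: {3,4}

Answer: BISIMILAR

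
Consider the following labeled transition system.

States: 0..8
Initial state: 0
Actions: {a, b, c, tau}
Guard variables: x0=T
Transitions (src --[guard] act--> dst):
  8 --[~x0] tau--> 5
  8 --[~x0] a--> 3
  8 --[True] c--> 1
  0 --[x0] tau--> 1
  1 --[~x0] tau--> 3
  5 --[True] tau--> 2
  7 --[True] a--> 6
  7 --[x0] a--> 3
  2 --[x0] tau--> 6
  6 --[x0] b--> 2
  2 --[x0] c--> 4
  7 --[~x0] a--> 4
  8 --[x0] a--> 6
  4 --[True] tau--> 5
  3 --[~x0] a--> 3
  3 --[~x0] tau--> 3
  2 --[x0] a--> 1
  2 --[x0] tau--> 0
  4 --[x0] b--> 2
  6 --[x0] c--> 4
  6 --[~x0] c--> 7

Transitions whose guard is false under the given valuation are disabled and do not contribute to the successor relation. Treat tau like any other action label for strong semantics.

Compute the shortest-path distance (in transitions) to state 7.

BFS to 7:
  Layer 0: {0}
  Layer 1: {1}
7 never appears.

Answer: UNREACHABLE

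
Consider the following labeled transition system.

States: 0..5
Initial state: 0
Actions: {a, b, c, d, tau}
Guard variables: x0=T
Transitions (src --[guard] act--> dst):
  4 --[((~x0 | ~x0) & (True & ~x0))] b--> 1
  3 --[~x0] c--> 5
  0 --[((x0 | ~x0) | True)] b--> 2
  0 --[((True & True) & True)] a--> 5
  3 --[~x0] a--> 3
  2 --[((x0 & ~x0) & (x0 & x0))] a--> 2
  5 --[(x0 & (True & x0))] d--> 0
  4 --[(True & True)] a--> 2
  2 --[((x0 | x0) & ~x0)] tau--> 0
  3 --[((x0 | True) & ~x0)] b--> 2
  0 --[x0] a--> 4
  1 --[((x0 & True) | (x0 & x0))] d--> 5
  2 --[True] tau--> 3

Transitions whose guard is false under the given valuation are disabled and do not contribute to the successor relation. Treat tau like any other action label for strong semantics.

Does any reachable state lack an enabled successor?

Answer: DEADLOCK at state 3

Analysis:
R = {0,2,3,4,5}
  0: a→4  a→5  b→2  [deg 3]
  2: tau→3  [deg 1]
  3: ∅  [deadlock]
  4: a→2  [deg 1]
  5: d→0  [deg 1]
trace reaching 3: b·tau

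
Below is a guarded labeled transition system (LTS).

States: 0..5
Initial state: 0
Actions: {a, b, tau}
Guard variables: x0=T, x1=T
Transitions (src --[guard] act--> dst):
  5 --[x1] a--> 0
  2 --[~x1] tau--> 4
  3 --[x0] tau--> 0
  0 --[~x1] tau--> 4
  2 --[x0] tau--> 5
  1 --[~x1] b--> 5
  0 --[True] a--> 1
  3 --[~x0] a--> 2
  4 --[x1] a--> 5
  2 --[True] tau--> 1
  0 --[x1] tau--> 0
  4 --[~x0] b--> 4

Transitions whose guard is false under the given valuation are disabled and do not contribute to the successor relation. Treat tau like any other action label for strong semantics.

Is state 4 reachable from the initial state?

7 transition(s) survive guard evaluation.
L0 = {0}
L1 = {1}  total {0,1}
Reachable = {0,1}

Answer: UNREACHABLE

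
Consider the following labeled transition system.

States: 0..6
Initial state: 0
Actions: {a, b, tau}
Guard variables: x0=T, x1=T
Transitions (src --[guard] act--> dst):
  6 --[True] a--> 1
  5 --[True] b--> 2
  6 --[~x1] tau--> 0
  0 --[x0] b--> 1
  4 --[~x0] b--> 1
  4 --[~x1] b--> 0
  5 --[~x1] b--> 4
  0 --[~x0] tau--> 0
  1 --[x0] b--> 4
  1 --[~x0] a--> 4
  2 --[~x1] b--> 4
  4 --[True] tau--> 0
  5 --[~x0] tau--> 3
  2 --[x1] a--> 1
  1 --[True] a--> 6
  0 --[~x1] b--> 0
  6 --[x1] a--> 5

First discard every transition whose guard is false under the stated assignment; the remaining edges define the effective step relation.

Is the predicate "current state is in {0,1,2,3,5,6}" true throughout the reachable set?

Answer: INVARIANT VIOLATED at state 4

Analysis:
Allowed set {0,1,2,3,5,6}
Reachable = {0,1,2,4,5,6}
  0: safe
  1: safe
  2: safe
  4: ✗ unsafe
  5: safe
  6: safe
reach 4 via b·b — violates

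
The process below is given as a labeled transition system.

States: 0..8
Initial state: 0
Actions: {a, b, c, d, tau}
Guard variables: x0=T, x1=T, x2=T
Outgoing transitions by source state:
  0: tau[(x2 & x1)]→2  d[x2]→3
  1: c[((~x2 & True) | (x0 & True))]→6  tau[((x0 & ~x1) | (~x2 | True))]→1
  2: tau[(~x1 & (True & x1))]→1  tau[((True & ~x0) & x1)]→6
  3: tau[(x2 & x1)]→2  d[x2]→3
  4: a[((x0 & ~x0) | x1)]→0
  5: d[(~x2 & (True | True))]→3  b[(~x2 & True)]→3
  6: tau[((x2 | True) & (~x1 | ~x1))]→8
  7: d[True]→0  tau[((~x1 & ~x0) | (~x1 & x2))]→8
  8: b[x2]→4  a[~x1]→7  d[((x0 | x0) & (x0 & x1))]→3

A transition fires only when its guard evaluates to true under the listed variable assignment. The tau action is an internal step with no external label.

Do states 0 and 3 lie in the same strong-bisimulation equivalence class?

Bisimulation quotient by refinement:
  π0 = {{0,1,2,3,4,5,6,7,8}}
  π1 = {{0,3},{1},{2,5,6},{4},{7},{8}}
Fixed point at round 2; 6 class(es).
0∈{0,3}, 3∈{0,3}

Answer: BISIMILAR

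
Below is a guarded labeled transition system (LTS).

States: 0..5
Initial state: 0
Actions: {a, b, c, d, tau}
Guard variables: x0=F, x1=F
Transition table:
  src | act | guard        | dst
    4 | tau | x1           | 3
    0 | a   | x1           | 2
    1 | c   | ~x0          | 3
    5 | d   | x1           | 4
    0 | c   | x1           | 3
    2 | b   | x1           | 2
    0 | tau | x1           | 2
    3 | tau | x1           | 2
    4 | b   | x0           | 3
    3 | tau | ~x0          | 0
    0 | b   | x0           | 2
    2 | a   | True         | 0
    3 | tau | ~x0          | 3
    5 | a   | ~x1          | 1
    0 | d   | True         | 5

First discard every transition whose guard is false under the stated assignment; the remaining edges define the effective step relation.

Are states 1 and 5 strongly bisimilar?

Refine partition for ~:
  P[0] = {{0,1,2,3,4,5}}
  P[1] = {{0},{1},{2,5},{3},{4}}
  P[2] = {{0},{1},{2},{3},{4},{5}}
stable after 3 split(s): 6 block(s)
[1]={1}  [5]={5}

Answer: NOT BISIMILAR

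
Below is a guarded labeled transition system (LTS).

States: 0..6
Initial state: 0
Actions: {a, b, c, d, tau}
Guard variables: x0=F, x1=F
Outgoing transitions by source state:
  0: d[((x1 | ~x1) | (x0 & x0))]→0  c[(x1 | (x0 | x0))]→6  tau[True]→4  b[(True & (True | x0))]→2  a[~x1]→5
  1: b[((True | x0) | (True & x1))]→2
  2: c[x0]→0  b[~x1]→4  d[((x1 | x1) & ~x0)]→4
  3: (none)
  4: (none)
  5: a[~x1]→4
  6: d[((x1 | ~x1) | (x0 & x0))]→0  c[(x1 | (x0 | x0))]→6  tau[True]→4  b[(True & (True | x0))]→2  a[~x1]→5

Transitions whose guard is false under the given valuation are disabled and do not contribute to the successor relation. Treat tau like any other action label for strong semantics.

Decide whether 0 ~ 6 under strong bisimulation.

Bisimulation quotient by refinement:
  P[0] = {{0,1,2,3,4,5,6}}
  P[1] = {{0,6},{1,2},{3,4},{5}}
  P[2] = {{0,6},{1},{2},{3,4},{5}}
5 equivalence class(es) (converged in 3)
[0]={0,6}  [6]={0,6}

Answer: BISIMILAR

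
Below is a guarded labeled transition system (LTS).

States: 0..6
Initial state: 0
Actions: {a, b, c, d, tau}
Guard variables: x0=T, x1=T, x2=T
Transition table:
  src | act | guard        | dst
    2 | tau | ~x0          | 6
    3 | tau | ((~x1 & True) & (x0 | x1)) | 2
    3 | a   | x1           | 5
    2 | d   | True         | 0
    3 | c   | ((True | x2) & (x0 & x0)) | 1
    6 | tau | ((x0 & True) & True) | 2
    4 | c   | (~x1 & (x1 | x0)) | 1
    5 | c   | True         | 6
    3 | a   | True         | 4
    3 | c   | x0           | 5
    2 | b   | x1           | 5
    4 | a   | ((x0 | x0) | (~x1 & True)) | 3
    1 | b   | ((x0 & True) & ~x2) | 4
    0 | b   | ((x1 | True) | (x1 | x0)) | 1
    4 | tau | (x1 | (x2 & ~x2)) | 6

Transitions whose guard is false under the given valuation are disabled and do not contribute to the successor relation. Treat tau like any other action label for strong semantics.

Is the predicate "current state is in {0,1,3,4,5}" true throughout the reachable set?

Safe = {0,1,3,4,5}
R = {0,1}
  0: ✓
  1: ✓

Answer: INVARIANT HOLDS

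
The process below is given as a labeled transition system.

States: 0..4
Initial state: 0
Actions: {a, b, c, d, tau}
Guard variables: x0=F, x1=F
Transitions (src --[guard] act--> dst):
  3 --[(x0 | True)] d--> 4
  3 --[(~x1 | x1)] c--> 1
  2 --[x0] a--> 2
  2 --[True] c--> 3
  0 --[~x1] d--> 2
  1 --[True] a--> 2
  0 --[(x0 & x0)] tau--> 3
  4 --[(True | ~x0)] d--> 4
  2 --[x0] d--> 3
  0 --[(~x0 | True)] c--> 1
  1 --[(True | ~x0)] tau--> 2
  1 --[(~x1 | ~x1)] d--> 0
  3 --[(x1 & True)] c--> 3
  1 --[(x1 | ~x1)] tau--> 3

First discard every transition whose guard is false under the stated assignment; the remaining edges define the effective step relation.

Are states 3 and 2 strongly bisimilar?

Answer: NOT BISIMILAR

Trace:
Bisimulation quotient by refinement:
  π0 = {{0,1,2,3,4}}
  π1 = {{0,3},{1},{2},{4}}
  π2 = {{0},{1},{2},{3},{4}}
stable after 3 split(s): 5 block(s)
3∈{3}, 2∈{2}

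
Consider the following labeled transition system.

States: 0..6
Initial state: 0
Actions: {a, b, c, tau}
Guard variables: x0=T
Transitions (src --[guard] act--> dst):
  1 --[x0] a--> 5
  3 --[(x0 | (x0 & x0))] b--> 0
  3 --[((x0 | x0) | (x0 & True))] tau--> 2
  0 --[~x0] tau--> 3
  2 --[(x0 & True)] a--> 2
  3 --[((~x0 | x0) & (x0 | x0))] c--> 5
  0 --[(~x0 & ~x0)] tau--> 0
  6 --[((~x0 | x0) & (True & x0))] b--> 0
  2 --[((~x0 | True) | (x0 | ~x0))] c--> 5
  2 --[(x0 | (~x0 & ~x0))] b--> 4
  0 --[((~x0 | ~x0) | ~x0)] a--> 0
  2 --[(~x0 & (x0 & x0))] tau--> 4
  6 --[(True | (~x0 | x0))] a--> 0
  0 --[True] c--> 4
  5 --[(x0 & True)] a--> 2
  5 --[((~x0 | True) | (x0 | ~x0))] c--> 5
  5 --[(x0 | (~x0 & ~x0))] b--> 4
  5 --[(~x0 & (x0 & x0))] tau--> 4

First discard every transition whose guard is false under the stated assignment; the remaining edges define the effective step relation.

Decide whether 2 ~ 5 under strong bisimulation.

Refine partition for ~:
  P[0] = {{0,1,2,3,4,5,6}}
  P[1] = {{0},{1},{2,5},{3},{4},{6}}
Fixed point at round 2; 6 class(es).
[2]={2,5}  [5]={2,5}

Answer: BISIMILAR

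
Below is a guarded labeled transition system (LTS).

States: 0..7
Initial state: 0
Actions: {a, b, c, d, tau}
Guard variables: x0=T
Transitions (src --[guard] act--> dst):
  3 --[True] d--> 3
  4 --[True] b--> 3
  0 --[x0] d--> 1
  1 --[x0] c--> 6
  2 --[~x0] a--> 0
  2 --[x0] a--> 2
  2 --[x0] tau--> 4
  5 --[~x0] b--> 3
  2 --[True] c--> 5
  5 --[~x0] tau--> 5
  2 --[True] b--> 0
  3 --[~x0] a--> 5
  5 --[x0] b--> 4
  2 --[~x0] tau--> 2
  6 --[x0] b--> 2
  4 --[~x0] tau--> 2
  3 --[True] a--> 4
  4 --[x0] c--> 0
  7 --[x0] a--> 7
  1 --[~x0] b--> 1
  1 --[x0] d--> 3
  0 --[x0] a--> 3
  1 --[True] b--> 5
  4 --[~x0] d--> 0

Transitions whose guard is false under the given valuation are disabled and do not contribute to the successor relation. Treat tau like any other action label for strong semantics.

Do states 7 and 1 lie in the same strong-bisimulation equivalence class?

Answer: NOT BISIMILAR

Analysis:
Refine partition for ~:
  π0 = {{0,1,2,3,4,5,6,7}}
  π1 = {{0,3},{1},{2},{4},{5,6},{7}}
  π2 = {{0},{1},{2},{3},{4},{5},{6},{7}}
8 equivalence class(es) (converged in 3)
7∈{7}, 1∈{1}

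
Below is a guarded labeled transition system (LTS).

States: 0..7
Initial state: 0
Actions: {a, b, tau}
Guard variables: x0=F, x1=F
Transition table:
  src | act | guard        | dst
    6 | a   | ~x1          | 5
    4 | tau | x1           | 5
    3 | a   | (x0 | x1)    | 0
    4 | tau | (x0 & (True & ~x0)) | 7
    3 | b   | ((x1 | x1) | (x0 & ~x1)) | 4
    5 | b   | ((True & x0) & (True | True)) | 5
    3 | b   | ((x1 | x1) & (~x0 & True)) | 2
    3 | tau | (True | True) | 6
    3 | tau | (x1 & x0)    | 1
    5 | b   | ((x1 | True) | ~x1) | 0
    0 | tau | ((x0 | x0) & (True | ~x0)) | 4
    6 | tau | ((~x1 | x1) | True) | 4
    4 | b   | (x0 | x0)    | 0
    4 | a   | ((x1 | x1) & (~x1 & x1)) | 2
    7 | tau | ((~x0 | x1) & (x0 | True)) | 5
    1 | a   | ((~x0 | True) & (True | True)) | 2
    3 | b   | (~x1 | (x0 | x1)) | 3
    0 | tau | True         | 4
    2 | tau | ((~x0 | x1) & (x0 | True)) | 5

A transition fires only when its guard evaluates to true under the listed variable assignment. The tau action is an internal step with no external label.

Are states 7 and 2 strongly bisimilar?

Compute ~ classes (split until stable):
  π0 = {{0,1,2,3,4,5,6,7}}
  π1 = {{0,2,7},{1},{3},{4},{5},{6}}
  π2 = {{0},{1},{2,7},{3},{4},{5},{6}}
stable after 3 split(s): 7 block(s)
[7]={2,7}  [2]={2,7}

Answer: BISIMILAR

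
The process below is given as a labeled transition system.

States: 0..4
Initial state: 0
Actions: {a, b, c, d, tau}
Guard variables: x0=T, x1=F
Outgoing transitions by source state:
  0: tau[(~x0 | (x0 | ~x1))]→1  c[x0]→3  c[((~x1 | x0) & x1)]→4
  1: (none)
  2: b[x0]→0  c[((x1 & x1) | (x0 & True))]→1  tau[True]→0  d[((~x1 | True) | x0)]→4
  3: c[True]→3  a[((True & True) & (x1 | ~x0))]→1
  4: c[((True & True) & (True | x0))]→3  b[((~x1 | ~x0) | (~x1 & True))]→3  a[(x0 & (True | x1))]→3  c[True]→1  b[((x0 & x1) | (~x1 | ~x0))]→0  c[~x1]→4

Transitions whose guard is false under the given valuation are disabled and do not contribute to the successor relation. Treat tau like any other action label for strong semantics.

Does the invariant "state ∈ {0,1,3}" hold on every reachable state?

Inv-set: {0,1,3}
Reachable = {0,1,3}
  0: ✓
  1: ✓
  3: ✓

Answer: INVARIANT HOLDS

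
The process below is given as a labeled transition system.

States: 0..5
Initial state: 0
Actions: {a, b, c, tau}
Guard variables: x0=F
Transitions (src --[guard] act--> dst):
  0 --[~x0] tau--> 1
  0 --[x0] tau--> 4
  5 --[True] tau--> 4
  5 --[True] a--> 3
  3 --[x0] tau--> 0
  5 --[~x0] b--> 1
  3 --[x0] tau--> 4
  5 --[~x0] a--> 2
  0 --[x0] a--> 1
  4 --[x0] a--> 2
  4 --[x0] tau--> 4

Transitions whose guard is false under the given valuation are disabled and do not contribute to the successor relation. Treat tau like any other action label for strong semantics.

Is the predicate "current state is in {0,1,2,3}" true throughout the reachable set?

Answer: INVARIANT HOLDS

Analysis:
Inv-set: {0,1,2,3}
R = {0,1}
  0: ok
  1: ok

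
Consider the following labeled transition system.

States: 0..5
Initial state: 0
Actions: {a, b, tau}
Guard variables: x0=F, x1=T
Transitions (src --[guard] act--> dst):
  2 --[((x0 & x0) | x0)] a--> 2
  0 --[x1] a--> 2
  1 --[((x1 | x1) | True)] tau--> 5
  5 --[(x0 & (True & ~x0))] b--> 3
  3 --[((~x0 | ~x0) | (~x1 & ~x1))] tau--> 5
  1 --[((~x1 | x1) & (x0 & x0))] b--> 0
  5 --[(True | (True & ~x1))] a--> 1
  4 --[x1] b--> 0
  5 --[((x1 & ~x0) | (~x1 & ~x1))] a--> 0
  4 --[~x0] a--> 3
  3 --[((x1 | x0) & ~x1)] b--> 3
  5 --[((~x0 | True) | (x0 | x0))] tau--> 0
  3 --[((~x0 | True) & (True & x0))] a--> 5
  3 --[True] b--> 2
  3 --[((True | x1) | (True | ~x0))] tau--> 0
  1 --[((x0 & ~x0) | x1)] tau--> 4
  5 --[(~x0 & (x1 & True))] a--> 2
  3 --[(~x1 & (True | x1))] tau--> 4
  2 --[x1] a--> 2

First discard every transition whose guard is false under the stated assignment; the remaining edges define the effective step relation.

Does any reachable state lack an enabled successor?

Answer: DEADLOCK-FREE

Trace:
Reachable = {0,2}
  0: a→2  [deg 1]
  2: a→2  [deg 1]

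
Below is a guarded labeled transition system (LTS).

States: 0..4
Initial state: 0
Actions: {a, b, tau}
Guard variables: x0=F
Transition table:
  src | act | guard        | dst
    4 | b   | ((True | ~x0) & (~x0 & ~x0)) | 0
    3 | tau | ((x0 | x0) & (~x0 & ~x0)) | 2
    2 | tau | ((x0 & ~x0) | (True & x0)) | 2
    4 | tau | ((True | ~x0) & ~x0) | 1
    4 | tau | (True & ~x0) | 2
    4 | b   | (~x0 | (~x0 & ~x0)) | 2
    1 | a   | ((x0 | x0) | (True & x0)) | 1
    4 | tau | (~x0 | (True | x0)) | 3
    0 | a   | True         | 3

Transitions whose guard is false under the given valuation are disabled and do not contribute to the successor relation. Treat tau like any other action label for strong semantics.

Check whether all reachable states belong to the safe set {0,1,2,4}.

Allowed set {0,1,2,4}
Reachable = {0,3}
  0: ✓
  3: outside
reach 3 via a — violates

Answer: INVARIANT VIOLATED at state 3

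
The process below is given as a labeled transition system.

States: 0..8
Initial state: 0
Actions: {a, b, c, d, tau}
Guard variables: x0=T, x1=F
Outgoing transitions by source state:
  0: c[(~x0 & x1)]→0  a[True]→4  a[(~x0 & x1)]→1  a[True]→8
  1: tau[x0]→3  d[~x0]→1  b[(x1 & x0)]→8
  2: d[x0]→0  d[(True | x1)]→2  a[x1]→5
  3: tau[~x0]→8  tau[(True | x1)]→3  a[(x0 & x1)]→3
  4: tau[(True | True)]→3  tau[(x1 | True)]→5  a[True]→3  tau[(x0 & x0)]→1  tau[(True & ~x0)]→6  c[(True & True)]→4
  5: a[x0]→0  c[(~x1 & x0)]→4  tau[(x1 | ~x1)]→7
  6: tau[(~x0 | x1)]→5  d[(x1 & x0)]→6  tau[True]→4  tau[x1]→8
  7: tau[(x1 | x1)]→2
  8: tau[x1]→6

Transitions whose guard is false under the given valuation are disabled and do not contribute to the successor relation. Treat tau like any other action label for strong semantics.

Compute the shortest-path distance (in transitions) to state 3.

BFS to 3:
  L0 = {0}
  L1 = {4,8}
  L2 = {1,3,5}
3 enters at depth 2; path a·a

Answer: 2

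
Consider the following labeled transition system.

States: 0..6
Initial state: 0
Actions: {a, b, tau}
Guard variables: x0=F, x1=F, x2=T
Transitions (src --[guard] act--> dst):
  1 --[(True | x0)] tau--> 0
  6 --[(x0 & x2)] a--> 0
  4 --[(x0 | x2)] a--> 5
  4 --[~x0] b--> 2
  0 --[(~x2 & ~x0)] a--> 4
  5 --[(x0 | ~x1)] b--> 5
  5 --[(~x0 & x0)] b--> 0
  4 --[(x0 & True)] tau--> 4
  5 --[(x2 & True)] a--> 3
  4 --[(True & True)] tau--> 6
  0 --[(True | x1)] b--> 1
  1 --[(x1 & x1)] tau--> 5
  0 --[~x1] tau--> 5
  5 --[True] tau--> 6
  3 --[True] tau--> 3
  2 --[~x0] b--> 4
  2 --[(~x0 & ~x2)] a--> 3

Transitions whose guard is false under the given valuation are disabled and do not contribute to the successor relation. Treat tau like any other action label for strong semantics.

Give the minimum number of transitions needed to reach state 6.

BFS to 6:
  Layer 0: {0}
  Layer 1: {1,5}
  Layer 2: {3,6}
6 enters at depth 2; path tau·tau

Answer: 2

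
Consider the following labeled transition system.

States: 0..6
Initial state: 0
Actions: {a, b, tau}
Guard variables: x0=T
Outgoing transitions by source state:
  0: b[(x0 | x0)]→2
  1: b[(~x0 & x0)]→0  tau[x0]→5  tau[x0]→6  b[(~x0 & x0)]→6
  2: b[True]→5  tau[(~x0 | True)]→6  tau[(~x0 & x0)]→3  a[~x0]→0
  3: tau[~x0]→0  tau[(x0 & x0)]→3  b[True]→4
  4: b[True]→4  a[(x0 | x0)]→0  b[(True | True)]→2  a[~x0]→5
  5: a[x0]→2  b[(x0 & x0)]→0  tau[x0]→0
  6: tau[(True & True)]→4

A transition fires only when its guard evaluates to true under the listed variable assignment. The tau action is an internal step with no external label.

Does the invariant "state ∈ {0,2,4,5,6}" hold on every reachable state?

Safe = {0,2,4,5,6}
Reach set: {0,2,4,5,6}
  0: safe
  2: safe
  4: safe
  5: safe
  6: safe

Answer: INVARIANT HOLDS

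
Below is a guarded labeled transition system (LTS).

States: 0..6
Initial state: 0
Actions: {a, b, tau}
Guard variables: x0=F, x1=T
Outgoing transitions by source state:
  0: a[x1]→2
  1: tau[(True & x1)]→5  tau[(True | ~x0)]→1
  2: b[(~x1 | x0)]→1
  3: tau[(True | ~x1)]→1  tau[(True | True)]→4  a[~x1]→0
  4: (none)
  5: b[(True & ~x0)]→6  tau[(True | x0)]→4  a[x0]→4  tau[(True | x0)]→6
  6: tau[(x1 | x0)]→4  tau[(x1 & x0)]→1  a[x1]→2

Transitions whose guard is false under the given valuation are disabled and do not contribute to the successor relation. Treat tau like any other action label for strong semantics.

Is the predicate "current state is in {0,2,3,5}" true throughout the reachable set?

Allowed set {0,2,3,5}
Reachable = {0,2}
  0: safe
  2: safe

Answer: INVARIANT HOLDS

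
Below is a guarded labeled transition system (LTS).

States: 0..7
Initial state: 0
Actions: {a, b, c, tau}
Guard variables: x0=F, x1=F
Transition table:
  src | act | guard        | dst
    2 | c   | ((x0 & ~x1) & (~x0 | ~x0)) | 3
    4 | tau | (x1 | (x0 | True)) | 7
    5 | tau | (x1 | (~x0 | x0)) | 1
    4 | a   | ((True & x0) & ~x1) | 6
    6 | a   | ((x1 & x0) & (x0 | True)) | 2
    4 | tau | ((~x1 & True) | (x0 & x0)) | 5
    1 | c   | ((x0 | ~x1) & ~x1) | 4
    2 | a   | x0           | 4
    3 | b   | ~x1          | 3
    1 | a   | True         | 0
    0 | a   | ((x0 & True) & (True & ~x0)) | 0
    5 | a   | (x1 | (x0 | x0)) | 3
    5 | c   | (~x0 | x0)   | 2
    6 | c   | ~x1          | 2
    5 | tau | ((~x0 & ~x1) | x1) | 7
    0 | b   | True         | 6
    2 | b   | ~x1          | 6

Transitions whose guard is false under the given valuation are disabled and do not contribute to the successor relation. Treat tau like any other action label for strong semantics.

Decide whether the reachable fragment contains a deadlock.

Answer: DEADLOCK-FREE

Trace:
Reach set: {0,2,6}
  0: b→6  [deg 1]
  2: b→6  [deg 1]
  6: c→2  [deg 1]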